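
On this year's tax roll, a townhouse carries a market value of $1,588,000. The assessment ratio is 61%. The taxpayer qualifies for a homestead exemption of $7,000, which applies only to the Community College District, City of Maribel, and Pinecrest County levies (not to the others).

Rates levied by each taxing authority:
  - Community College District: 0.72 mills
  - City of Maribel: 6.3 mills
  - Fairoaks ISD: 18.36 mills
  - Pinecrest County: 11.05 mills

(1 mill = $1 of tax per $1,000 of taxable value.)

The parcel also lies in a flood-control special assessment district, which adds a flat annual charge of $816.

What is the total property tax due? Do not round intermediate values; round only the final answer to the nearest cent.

$35,978.52

Assessed value = $1,588,000 × 0.61 = $968,680
Community College District: ($968,680 − $7,000) × 0.00072 = $961,680 × 0.00072 = $692.4096
City of Maribel: ($968,680 − $7,000) × 0.0063 = $961,680 × 0.0063 = $6,058.584
Fairoaks ISD: $968,680 × 0.01836 = $17,784.9648
Pinecrest County: ($968,680 − $7,000) × 0.01105 = $961,680 × 0.01105 = $10,626.564
Levies subtotal = $35,162.5224
Total = $35,162.5224 + $816 = $35,978.5224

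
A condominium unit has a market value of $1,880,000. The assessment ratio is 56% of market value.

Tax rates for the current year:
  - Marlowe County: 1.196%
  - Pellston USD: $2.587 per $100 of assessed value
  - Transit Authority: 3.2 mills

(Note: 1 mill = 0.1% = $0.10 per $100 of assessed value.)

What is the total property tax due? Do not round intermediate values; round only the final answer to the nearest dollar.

$43,196

Assessed value = $1,880,000 × 0.56 = $1,052,800
Marlowe County: $1,052,800 × 0.01196 = $12,591.488
Pellston USD: $1,052,800 × 0.02587 = $27,235.936
Transit Authority: $1,052,800 × 0.0032 = $3,368.96
Total = $43,196.384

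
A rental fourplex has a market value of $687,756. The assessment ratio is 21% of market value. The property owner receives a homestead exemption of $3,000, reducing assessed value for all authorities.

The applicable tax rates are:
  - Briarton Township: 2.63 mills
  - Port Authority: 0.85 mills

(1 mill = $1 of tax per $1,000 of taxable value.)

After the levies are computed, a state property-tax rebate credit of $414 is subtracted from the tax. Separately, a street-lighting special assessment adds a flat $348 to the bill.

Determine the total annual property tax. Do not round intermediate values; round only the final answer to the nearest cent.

$426.17

Assessed value = $687,756 × 0.21 = $144,428.76
Taxable value = $144,428.76 − $3,000 = $141,428.76
Briarton Township: $141,428.76 × 0.00263 = $371.9576388
Port Authority: $141,428.76 × 0.00085 = $120.214446
Levies subtotal = $492.1720848
After credit = $492.1720848 − $414 = $78.1720848
Total = $78.1720848 + $348 = $426.1720848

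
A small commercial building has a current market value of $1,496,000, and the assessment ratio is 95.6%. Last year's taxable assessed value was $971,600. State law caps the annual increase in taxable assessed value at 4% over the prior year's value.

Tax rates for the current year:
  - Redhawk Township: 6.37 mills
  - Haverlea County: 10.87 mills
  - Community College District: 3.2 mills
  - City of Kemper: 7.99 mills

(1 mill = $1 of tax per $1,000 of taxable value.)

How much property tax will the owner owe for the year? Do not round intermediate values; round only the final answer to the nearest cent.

$28,727.49

Uncapped assessed value = $1,496,000 × 0.956 = $1,430,176
Cap limit = $971,600 × 1.04 = $1,010,464
Taxable assessed value = min($1,430,176, $1,010,464) = $1,010,464 (cap binds)
Redhawk Township: $1,010,464 × 0.00637 = $6,436.65568
Haverlea County: $1,010,464 × 0.01087 = $10,983.74368
Community College District: $1,010,464 × 0.0032 = $3,233.4848
City of Kemper: $1,010,464 × 0.00799 = $8,073.60736
Total = $28,727.49152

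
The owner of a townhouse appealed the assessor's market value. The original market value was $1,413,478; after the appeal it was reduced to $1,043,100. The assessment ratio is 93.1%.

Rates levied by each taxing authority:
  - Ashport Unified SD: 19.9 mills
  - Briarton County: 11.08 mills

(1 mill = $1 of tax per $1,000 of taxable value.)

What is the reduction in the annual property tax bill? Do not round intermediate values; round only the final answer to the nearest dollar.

Old assessed value = $1,413,478 × 0.931 = $1,315,948.018
New assessed value = $1,043,100 × 0.931 = $971,126.1
Combined rate = 0.0199 + 0.01108 = 0.03098
Old tax = $1,315,948.018 × 0.03098 = $40,768.06959764
New tax = $971,126.1 × 0.03098 = $30,085.486578
Reduction = $40,768.06959764 − $30,085.486578 = $10,682.58301964

$10,683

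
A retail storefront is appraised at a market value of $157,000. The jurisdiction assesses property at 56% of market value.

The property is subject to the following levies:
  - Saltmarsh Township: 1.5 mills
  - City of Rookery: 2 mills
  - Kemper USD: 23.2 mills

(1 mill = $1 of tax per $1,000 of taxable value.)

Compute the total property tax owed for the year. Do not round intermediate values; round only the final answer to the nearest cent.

$2,347.46

Assessed value = $157,000 × 0.56 = $87,920
Saltmarsh Township: $87,920 × 0.0015 = $131.88
City of Rookery: $87,920 × 0.002 = $175.84
Kemper USD: $87,920 × 0.0232 = $2,039.744
Total = $131.88 + $175.84 + $2,039.744 = $2,347.464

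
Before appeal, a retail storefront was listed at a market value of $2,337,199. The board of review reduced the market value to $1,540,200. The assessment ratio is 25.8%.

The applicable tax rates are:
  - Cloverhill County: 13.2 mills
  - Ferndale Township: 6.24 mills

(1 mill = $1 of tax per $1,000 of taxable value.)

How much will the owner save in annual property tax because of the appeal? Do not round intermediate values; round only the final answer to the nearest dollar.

Old assessed value = $2,337,199 × 0.258 = $602,997.342
New assessed value = $1,540,200 × 0.258 = $397,371.6
Combined rate = 0.0132 + 0.00624 = 0.01944
Old tax = $602,997.342 × 0.01944 = $11,722.26832848
New tax = $397,371.6 × 0.01944 = $7,724.903904
Reduction = $11,722.26832848 − $7,724.903904 = $3,997.36442448

$3,997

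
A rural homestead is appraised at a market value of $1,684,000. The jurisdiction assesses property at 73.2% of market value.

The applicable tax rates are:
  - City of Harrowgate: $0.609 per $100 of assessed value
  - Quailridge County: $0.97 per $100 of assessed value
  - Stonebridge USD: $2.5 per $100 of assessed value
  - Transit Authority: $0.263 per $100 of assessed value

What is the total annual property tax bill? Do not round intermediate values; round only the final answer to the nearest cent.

Assessed value = $1,684,000 × 0.732 = $1,232,688
City of Harrowgate: $1,232,688 × 0.00609 = $7,507.06992
Quailridge County: $1,232,688 × 0.0097 = $11,957.0736
Stonebridge USD: $1,232,688 × 0.025 = $30,817.2
Transit Authority: $1,232,688 × 0.00263 = $3,241.96944
Total = $7,507.06992 + $11,957.0736 + $30,817.2 + $3,241.96944 = $53,523.31296

$53,523.31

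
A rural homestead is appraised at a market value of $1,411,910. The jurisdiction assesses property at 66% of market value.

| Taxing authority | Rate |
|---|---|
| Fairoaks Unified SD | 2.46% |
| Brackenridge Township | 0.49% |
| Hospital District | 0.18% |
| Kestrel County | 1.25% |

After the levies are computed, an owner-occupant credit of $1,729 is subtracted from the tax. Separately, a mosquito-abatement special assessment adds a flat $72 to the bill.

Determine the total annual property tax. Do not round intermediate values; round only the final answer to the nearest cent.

Assessed value = $1,411,910 × 0.66 = $931,860.6
Fairoaks Unified SD: $931,860.6 × 0.0246 = $22,923.77076
Brackenridge Township: $931,860.6 × 0.0049 = $4,566.11694
Hospital District: $931,860.6 × 0.0018 = $1,677.34908
Kestrel County: $931,860.6 × 0.0125 = $11,648.2575
Levies subtotal = $40,815.49428
After credit = $40,815.49428 − $1,729 = $39,086.49428
Total = $39,086.49428 + $72 = $39,158.49428

$39,158.49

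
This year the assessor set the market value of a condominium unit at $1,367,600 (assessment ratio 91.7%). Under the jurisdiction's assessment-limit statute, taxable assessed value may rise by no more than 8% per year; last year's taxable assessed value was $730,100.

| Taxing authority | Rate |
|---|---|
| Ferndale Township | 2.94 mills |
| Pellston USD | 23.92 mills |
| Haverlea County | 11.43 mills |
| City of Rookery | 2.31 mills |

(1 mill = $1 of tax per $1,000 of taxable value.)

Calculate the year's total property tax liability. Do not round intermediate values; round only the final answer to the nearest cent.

Uncapped assessed value = $1,367,600 × 0.917 = $1,254,089.2
Cap limit = $730,100 × 1.08 = $788,508
Taxable assessed value = min($1,254,089.2, $788,508) = $788,508 (cap binds)
Ferndale Township: $788,508 × 0.00294 = $2,318.21352
Pellston USD: $788,508 × 0.02392 = $18,861.11136
Haverlea County: $788,508 × 0.01143 = $9,012.64644
City of Rookery: $788,508 × 0.00231 = $1,821.45348
Total = $32,013.4248

$32,013.42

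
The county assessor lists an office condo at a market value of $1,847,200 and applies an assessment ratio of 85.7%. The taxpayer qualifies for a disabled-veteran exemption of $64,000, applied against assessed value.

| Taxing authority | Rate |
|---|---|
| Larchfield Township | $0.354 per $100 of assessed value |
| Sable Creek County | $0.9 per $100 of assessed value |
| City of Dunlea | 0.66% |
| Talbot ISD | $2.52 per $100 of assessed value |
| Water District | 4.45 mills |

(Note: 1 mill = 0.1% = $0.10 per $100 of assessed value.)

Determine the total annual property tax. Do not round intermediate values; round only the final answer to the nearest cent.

Assessed value = $1,847,200 × 0.857 = $1,583,050.4
Taxable value = $1,583,050.4 − $64,000 = $1,519,050.4
Larchfield Township: $1,519,050.4 × 0.00354 = $5,377.438416
Sable Creek County: $1,519,050.4 × 0.009 = $13,671.4536
City of Dunlea: $1,519,050.4 × 0.0066 = $10,025.73264
Talbot ISD: $1,519,050.4 × 0.0252 = $38,280.07008
Water District: $1,519,050.4 × 0.00445 = $6,759.77428
Total = $74,114.469016

$74,114.47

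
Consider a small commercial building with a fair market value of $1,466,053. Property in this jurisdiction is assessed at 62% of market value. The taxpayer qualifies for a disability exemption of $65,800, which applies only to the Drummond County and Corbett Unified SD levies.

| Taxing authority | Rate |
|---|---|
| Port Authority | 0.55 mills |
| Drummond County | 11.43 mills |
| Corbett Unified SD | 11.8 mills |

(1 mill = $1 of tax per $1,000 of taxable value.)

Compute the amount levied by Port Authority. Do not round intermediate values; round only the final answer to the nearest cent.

Assessed value = $1,466,053 × 0.62 = $908,952.86
Port Authority taxable value = $908,952.86 (exemption does not apply)
Port Authority levy = $908,952.86 × 0.00055 = $499.924073

$499.92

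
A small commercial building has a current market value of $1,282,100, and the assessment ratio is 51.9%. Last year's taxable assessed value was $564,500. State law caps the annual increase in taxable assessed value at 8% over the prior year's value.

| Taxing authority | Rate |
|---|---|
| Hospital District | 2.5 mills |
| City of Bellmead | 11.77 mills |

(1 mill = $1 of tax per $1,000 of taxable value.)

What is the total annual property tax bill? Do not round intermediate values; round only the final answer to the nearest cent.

Uncapped assessed value = $1,282,100 × 0.519 = $665,409.9
Cap limit = $564,500 × 1.08 = $609,660
Taxable assessed value = min($665,409.9, $609,660) = $609,660 (cap binds)
Hospital District: $609,660 × 0.0025 = $1,524.15
City of Bellmead: $609,660 × 0.01177 = $7,175.6982
Total = $8,699.8482

$8,699.85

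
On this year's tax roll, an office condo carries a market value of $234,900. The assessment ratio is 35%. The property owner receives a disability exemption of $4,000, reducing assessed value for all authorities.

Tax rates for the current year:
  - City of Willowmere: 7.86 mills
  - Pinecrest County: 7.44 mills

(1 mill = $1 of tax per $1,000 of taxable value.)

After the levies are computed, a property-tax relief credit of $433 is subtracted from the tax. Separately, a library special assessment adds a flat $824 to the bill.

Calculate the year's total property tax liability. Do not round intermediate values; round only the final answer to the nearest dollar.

$1,588

Assessed value = $234,900 × 0.35 = $82,215
Taxable value = $82,215 − $4,000 = $78,215
City of Willowmere: $78,215 × 0.00786 = $614.7699
Pinecrest County: $78,215 × 0.00744 = $581.9196
Levies subtotal = $1,196.6895
After credit = $1,196.6895 − $433 = $763.6895
Total = $763.6895 + $824 = $1,587.6895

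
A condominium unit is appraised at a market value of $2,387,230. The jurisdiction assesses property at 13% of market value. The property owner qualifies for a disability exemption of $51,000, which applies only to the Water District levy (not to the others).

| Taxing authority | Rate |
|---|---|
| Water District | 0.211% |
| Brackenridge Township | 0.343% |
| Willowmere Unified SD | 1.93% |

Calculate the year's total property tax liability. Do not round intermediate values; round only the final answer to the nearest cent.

Assessed value = $2,387,230 × 0.13 = $310,339.9
Water District: ($310,339.9 − $51,000) × 0.00211 = $259,339.9 × 0.00211 = $547.207189
Brackenridge Township: $310,339.9 × 0.00343 = $1,064.465857
Willowmere Unified SD: $310,339.9 × 0.0193 = $5,989.56007
Total = $7,601.233116

$7,601.23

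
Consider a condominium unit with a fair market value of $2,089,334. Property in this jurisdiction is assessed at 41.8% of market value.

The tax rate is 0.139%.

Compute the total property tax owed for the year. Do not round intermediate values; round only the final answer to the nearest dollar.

$1,214

Assessed value = $2,089,334 × 0.418 = $873,341.612
Tax = $873,341.612 × 0.00139 = $1,213.94484068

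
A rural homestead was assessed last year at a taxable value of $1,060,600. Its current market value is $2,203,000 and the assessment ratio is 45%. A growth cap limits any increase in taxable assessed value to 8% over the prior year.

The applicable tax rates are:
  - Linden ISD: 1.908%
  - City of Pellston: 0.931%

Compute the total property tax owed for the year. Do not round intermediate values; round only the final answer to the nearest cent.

$28,144.43

Uncapped assessed value = $2,203,000 × 0.45 = $991,350
Cap limit = $1,060,600 × 1.08 = $1,145,448
Taxable assessed value = min($991,350, $1,145,448) = $991,350 (cap does not bind)
Linden ISD: $991,350 × 0.01908 = $18,914.958
City of Pellston: $991,350 × 0.00931 = $9,229.4685
Total = $28,144.4265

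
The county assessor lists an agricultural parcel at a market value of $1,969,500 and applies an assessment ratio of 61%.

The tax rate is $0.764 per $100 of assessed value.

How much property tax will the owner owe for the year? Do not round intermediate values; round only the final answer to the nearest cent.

Assessed value = $1,969,500 × 0.61 = $1,201,395
Tax = $1,201,395 × 0.00764 = $9,178.6578

$9,178.66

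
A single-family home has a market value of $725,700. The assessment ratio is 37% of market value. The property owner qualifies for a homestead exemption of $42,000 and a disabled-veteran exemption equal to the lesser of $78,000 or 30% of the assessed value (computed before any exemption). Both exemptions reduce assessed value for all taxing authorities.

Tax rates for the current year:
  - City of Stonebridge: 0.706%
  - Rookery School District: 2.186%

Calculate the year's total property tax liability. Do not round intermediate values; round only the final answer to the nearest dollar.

$4,295

Assessed value = $725,700 × 0.37 = $268,509
Disabled-veteran exemption = min($78,000, 30% × $268,509) = min($78,000, $80,552.7) = $78,000 (dollar cap binds)
Taxable value = $268,509 − $42,000 − $78,000 = $148,509
City of Stonebridge: $148,509 × 0.00706 = $1,048.47354
Rookery School District: $148,509 × 0.02186 = $3,246.40674
Total = $4,294.88028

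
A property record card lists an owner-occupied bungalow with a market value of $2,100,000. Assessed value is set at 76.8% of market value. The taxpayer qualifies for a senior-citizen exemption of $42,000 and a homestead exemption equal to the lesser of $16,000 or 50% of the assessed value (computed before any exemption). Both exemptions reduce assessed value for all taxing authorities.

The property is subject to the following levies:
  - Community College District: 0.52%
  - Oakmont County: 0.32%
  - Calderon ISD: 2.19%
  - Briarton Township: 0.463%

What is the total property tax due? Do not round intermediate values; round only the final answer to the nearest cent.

$54,309.16

Assessed value = $2,100,000 × 0.768 = $1,612,800
Homestead exemption = min($16,000, 50% × $1,612,800) = min($16,000, $806,400) = $16,000 (dollar cap binds)
Taxable value = $1,612,800 − $42,000 − $16,000 = $1,554,800
Community College District: $1,554,800 × 0.0052 = $8,084.96
Oakmont County: $1,554,800 × 0.0032 = $4,975.36
Calderon ISD: $1,554,800 × 0.0219 = $34,050.12
Briarton Township: $1,554,800 × 0.00463 = $7,198.724
Total = $54,309.164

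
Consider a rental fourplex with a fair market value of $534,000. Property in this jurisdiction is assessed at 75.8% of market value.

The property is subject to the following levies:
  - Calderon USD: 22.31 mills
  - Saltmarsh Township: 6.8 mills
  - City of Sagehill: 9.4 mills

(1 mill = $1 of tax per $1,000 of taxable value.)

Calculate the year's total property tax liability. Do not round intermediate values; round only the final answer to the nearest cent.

$15,587.77

Assessed value = $534,000 × 0.758 = $404,772
Calderon USD: $404,772 × 0.02231 = $9,030.46332
Saltmarsh Township: $404,772 × 0.0068 = $2,752.4496
City of Sagehill: $404,772 × 0.0094 = $3,804.8568
Total = $9,030.46332 + $2,752.4496 + $3,804.8568 = $15,587.76972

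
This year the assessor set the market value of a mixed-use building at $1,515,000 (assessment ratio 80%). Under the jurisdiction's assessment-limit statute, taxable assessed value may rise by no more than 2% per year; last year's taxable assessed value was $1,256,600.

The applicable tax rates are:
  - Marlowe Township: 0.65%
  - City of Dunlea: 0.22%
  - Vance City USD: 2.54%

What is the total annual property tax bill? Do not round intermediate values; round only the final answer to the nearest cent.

Uncapped assessed value = $1,515,000 × 0.8 = $1,212,000
Cap limit = $1,256,600 × 1.02 = $1,281,732
Taxable assessed value = min($1,212,000, $1,281,732) = $1,212,000 (cap does not bind)
Marlowe Township: $1,212,000 × 0.0065 = $7,878
City of Dunlea: $1,212,000 × 0.0022 = $2,666.4
Vance City USD: $1,212,000 × 0.0254 = $30,784.8
Total = $41,329.2

$41,329.20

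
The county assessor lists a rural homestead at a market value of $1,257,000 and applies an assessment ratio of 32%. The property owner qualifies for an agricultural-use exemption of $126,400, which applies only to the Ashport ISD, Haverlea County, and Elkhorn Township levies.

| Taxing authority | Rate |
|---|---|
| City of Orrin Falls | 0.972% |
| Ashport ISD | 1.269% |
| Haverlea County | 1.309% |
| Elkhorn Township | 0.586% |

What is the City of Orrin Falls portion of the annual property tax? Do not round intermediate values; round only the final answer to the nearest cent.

$3,909.77

Assessed value = $1,257,000 × 0.32 = $402,240
City of Orrin Falls taxable value = $402,240 (exemption does not apply)
City of Orrin Falls levy = $402,240 × 0.00972 = $3,909.7728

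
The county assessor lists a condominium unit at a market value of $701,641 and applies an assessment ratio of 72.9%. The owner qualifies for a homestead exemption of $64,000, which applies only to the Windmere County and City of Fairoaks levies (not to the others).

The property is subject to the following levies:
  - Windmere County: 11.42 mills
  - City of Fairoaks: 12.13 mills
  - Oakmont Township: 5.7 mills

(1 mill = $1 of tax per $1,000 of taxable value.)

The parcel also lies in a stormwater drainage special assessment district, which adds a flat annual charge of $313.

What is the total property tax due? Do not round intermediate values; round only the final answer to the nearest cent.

Assessed value = $701,641 × 0.729 = $511,496.289
Windmere County: ($511,496.289 − $64,000) × 0.01142 = $447,496.289 × 0.01142 = $5,110.40762038
City of Fairoaks: ($511,496.289 − $64,000) × 0.01213 = $447,496.289 × 0.01213 = $5,428.12998557
Oakmont Township: $511,496.289 × 0.0057 = $2,915.5288473
Levies subtotal = $13,454.06645325
Total = $13,454.06645325 + $313 = $13,767.06645325

$13,767.07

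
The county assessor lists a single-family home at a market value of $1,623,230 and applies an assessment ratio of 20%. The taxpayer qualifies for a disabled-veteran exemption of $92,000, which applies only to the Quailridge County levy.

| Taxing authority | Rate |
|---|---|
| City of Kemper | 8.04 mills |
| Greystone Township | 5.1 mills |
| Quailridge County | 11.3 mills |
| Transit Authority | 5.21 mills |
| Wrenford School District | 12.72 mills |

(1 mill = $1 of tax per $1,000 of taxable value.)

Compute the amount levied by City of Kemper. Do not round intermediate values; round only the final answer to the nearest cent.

$2,610.15

Assessed value = $1,623,230 × 0.2 = $324,646
City of Kemper taxable value = $324,646 (exemption does not apply)
City of Kemper levy = $324,646 × 0.00804 = $2,610.15384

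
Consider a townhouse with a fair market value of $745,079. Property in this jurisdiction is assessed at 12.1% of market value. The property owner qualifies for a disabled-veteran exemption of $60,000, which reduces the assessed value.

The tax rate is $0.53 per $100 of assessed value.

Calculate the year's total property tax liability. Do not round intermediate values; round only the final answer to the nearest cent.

Assessed value = $745,079 × 0.121 = $90,154.559
Taxable value = $90,154.559 − $60,000 = $30,154.559
Tax = $30,154.559 × 0.0053 = $159.8191627

$159.82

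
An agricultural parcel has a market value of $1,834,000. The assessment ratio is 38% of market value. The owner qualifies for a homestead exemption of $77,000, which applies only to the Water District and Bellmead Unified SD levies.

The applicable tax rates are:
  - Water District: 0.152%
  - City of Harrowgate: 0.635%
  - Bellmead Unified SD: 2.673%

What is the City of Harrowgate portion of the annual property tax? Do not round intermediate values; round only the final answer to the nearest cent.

Assessed value = $1,834,000 × 0.38 = $696,920
City of Harrowgate taxable value = $696,920 (exemption does not apply)
City of Harrowgate levy = $696,920 × 0.00635 = $4,425.442

$4,425.44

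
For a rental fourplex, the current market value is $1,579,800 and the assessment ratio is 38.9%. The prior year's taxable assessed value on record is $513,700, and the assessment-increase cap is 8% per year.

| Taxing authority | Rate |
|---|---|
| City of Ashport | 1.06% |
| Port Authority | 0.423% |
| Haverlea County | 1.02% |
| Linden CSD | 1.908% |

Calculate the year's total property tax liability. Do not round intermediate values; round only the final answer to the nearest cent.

Uncapped assessed value = $1,579,800 × 0.389 = $614,542.2
Cap limit = $513,700 × 1.08 = $554,796
Taxable assessed value = min($614,542.2, $554,796) = $554,796 (cap binds)
City of Ashport: $554,796 × 0.0106 = $5,880.8376
Port Authority: $554,796 × 0.00423 = $2,346.78708
Haverlea County: $554,796 × 0.0102 = $5,658.9192
Linden CSD: $554,796 × 0.01908 = $10,585.50768
Total = $24,472.05156

$24,472.05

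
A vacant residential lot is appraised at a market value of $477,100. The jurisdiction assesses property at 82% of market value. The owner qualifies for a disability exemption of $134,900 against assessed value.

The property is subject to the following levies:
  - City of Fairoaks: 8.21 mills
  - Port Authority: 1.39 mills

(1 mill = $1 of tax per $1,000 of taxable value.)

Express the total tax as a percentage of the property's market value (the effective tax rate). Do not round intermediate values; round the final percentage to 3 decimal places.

Assessed value = $477,100 × 0.82 = $391,222
Taxable value = $391,222 − $134,900 = $256,322
City of Fairoaks: $256,322 × 0.00821 = $2,104.40362
Port Authority: $256,322 × 0.00139 = $356.28758
Total tax = $2,460.6912
Effective rate = $2,460.6912 ÷ $477,100 = 0.516% of market value

0.516%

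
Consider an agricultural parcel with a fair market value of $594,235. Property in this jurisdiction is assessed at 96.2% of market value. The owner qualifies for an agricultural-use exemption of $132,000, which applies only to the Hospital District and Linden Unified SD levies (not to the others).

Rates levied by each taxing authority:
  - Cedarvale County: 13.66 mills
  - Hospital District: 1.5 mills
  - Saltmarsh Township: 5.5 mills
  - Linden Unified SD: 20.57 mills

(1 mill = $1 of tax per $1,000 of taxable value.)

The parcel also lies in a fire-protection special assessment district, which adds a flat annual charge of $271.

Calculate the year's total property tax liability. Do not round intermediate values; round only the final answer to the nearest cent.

$20,927.06

Assessed value = $594,235 × 0.962 = $571,654.07
Cedarvale County: $571,654.07 × 0.01366 = $7,808.7945962
Hospital District: ($571,654.07 − $132,000) × 0.0015 = $439,654.07 × 0.0015 = $659.481105
Saltmarsh Township: $571,654.07 × 0.0055 = $3,144.097385
Linden Unified SD: ($571,654.07 − $132,000) × 0.02057 = $439,654.07 × 0.02057 = $9,043.6842199
Levies subtotal = $20,656.0573061
Total = $20,656.0573061 + $271 = $20,927.0573061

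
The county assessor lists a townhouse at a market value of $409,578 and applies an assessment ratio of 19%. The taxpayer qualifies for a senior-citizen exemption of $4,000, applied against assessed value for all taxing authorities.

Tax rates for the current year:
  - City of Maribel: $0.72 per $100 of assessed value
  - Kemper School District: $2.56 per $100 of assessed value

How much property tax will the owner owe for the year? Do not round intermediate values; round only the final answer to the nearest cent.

$2,421.29

Assessed value = $409,578 × 0.19 = $77,819.82
Taxable value = $77,819.82 − $4,000 = $73,819.82
City of Maribel: $73,819.82 × 0.0072 = $531.502704
Kemper School District: $73,819.82 × 0.0256 = $1,889.787392
Total = $531.502704 + $1,889.787392 = $2,421.290096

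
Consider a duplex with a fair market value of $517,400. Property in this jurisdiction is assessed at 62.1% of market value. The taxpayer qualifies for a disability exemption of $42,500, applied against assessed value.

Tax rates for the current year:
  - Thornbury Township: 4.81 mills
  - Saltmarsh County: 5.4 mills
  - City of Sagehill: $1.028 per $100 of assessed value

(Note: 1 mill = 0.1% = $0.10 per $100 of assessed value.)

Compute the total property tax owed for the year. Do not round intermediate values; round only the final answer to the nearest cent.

Assessed value = $517,400 × 0.621 = $321,305.4
Taxable value = $321,305.4 − $42,500 = $278,805.4
Thornbury Township: $278,805.4 × 0.00481 = $1,341.053974
Saltmarsh County: $278,805.4 × 0.0054 = $1,505.54916
City of Sagehill: $278,805.4 × 0.01028 = $2,866.119512
Total = $5,712.722646

$5,712.72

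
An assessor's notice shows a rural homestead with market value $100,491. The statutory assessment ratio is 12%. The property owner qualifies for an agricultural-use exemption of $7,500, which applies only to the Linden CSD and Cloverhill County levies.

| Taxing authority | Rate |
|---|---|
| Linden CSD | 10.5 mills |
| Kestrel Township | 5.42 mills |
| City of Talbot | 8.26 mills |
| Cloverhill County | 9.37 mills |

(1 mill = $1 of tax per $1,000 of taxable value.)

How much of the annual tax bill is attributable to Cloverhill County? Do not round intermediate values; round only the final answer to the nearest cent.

Assessed value = $100,491 × 0.12 = $12,058.92
Cloverhill County taxable value = $12,058.92 − $7,500 = $4,558.92
Cloverhill County levy = $4,558.92 × 0.00937 = $42.7170804

$42.72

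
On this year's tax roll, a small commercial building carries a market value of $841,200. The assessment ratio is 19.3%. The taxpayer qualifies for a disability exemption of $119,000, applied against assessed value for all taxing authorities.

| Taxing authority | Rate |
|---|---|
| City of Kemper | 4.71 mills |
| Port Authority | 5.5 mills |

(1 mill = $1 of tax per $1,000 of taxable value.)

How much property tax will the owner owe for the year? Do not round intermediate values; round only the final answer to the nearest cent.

$442.62

Assessed value = $841,200 × 0.193 = $162,351.6
Taxable value = $162,351.6 − $119,000 = $43,351.6
City of Kemper: $43,351.6 × 0.00471 = $204.186036
Port Authority: $43,351.6 × 0.0055 = $238.4338
Total = $204.186036 + $238.4338 = $442.619836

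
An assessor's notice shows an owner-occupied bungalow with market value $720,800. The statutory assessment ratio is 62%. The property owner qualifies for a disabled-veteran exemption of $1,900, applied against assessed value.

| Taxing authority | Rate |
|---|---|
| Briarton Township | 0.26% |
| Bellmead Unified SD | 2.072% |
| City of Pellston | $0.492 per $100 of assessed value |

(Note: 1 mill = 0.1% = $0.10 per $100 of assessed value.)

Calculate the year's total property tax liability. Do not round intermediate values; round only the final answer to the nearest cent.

Assessed value = $720,800 × 0.62 = $446,896
Taxable value = $446,896 − $1,900 = $444,996
Briarton Township: $444,996 × 0.0026 = $1,156.9896
Bellmead Unified SD: $444,996 × 0.02072 = $9,220.31712
City of Pellston: $444,996 × 0.00492 = $2,189.38032
Total = $12,566.68704

$12,566.69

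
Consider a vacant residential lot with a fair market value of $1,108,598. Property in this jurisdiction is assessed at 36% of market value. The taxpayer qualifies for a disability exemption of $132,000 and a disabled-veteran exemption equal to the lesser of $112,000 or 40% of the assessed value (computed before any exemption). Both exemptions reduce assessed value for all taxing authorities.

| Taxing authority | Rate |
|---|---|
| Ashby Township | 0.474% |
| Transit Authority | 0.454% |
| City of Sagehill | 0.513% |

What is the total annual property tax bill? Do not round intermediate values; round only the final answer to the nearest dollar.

$2,235

Assessed value = $1,108,598 × 0.36 = $399,095.28
Disabled-veteran exemption = min($112,000, 40% × $399,095.28) = min($112,000, $159,638.112) = $112,000 (dollar cap binds)
Taxable value = $399,095.28 − $132,000 − $112,000 = $155,095.28
Ashby Township: $155,095.28 × 0.00474 = $735.1516272
Transit Authority: $155,095.28 × 0.00454 = $704.1325712
City of Sagehill: $155,095.28 × 0.00513 = $795.6387864
Total = $2,234.9229848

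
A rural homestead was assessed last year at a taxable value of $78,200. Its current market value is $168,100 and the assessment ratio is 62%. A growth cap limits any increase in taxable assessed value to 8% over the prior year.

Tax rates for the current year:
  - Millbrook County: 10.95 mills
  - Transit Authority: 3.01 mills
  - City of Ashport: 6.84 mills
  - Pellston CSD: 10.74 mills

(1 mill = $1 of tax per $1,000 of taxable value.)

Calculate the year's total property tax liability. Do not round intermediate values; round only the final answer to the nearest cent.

$2,663.74

Uncapped assessed value = $168,100 × 0.62 = $104,222
Cap limit = $78,200 × 1.08 = $84,456
Taxable assessed value = min($104,222, $84,456) = $84,456 (cap binds)
Millbrook County: $84,456 × 0.01095 = $924.7932
Transit Authority: $84,456 × 0.00301 = $254.21256
City of Ashport: $84,456 × 0.00684 = $577.67904
Pellston CSD: $84,456 × 0.01074 = $907.05744
Total = $2,663.74224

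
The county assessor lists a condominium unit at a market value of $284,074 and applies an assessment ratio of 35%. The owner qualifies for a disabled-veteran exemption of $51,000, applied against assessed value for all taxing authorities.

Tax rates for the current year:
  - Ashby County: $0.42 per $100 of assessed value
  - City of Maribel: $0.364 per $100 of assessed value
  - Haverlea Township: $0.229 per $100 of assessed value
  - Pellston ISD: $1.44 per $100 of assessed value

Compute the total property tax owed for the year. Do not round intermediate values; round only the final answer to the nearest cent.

$1,187.89

Assessed value = $284,074 × 0.35 = $99,425.9
Taxable value = $99,425.9 − $51,000 = $48,425.9
Ashby County: $48,425.9 × 0.0042 = $203.38878
City of Maribel: $48,425.9 × 0.00364 = $176.270276
Haverlea Township: $48,425.9 × 0.00229 = $110.895311
Pellston ISD: $48,425.9 × 0.0144 = $697.33296
Total = $203.38878 + $176.270276 + $110.895311 + $697.33296 = $1,187.887327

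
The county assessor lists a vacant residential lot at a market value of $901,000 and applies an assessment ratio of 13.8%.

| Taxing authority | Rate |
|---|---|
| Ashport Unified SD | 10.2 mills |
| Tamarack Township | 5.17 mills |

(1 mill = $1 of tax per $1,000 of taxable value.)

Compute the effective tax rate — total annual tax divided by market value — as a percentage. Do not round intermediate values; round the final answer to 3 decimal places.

0.212%

Assessed value = $901,000 × 0.138 = $124,338
Ashport Unified SD: $124,338 × 0.0102 = $1,268.2476
Tamarack Township: $124,338 × 0.00517 = $642.82746
Total tax = $1,911.07506
Effective rate = $1,911.07506 ÷ $901,000 = 0.212% of market value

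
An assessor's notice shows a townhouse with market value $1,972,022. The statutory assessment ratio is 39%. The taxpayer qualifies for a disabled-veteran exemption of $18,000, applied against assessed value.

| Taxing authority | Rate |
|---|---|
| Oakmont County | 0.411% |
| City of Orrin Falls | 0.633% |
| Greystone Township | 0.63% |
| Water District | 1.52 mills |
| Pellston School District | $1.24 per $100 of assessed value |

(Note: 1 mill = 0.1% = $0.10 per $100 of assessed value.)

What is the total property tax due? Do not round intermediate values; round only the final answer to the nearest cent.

Assessed value = $1,972,022 × 0.39 = $769,088.58
Taxable value = $769,088.58 − $18,000 = $751,088.58
Oakmont County: $751,088.58 × 0.00411 = $3,086.9740638
City of Orrin Falls: $751,088.58 × 0.00633 = $4,754.3907114
Greystone Township: $751,088.58 × 0.0063 = $4,731.858054
Water District: $751,088.58 × 0.00152 = $1,141.6546416
Pellston School District: $751,088.58 × 0.0124 = $9,313.498392
Total = $23,028.3758628

$23,028.38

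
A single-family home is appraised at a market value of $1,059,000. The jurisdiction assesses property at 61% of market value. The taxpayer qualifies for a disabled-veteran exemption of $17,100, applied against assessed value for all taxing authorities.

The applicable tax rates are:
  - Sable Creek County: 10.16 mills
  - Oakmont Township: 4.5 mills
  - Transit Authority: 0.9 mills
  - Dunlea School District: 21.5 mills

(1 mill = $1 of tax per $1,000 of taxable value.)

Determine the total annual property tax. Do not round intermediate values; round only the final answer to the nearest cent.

$23,306.66

Assessed value = $1,059,000 × 0.61 = $645,990
Taxable value = $645,990 − $17,100 = $628,890
Sable Creek County: $628,890 × 0.01016 = $6,389.5224
Oakmont Township: $628,890 × 0.0045 = $2,830.005
Transit Authority: $628,890 × 0.0009 = $566.001
Dunlea School District: $628,890 × 0.0215 = $13,521.135
Total = $6,389.5224 + $2,830.005 + $566.001 + $13,521.135 = $23,306.6634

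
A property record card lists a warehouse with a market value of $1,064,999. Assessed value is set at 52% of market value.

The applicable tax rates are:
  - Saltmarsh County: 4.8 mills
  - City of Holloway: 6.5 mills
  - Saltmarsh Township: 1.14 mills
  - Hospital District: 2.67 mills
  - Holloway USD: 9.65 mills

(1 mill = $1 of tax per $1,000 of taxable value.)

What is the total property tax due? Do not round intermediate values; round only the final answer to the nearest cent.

$13,712.08

Assessed value = $1,064,999 × 0.52 = $553,799.48
Saltmarsh County: $553,799.48 × 0.0048 = $2,658.237504
City of Holloway: $553,799.48 × 0.0065 = $3,599.69662
Saltmarsh Township: $553,799.48 × 0.00114 = $631.3314072
Hospital District: $553,799.48 × 0.00267 = $1,478.6446116
Holloway USD: $553,799.48 × 0.00965 = $5,344.164982
Total = $2,658.237504 + $3,599.69662 + $631.3314072 + $1,478.6446116 + $5,344.164982 = $13,712.0751248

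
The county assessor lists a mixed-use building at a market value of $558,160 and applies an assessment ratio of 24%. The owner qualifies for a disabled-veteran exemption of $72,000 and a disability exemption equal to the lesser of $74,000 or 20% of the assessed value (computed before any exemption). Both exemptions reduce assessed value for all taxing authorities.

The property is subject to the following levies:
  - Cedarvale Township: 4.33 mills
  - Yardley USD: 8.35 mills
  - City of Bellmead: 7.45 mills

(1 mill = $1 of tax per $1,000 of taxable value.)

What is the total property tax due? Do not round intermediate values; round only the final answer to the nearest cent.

$707.91

Assessed value = $558,160 × 0.24 = $133,958.4
Disability exemption = min($74,000, 20% × $133,958.4) = min($74,000, $26,791.68) = $26,791.68 (percentage binds)
Taxable value = $133,958.4 − $72,000 − $26,791.68 = $35,166.72
Cedarvale Township: $35,166.72 × 0.00433 = $152.2718976
Yardley USD: $35,166.72 × 0.00835 = $293.642112
City of Bellmead: $35,166.72 × 0.00745 = $261.992064
Total = $707.9060736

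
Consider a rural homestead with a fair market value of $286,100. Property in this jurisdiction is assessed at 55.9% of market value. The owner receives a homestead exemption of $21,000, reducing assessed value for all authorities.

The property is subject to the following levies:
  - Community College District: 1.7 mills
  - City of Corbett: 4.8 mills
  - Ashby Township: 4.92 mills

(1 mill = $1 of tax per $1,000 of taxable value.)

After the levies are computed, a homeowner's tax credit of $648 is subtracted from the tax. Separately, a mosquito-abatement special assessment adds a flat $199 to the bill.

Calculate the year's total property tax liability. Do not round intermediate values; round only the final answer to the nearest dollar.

$1,138

Assessed value = $286,100 × 0.559 = $159,929.9
Taxable value = $159,929.9 − $21,000 = $138,929.9
Community College District: $138,929.9 × 0.0017 = $236.18083
City of Corbett: $138,929.9 × 0.0048 = $666.86352
Ashby Township: $138,929.9 × 0.00492 = $683.535108
Levies subtotal = $1,586.579458
After credit = $1,586.579458 − $648 = $938.579458
Total = $938.579458 + $199 = $1,137.579458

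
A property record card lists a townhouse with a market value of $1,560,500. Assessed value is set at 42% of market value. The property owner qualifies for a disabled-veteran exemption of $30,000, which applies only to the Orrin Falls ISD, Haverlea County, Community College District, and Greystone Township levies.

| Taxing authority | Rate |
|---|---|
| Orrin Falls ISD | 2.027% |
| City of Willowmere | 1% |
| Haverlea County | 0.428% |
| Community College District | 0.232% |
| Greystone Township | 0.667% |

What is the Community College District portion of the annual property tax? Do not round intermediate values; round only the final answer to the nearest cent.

$1,450.95

Assessed value = $1,560,500 × 0.42 = $655,410
Community College District taxable value = $655,410 − $30,000 = $625,410
Community College District levy = $625,410 × 0.00232 = $1,450.9512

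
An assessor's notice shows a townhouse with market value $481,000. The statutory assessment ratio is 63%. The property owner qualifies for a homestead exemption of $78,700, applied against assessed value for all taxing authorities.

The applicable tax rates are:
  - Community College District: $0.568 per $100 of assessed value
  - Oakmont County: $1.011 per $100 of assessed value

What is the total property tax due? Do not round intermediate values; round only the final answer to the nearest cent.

Assessed value = $481,000 × 0.63 = $303,030
Taxable value = $303,030 − $78,700 = $224,330
Community College District: $224,330 × 0.00568 = $1,274.1944
Oakmont County: $224,330 × 0.01011 = $2,267.9763
Total = $1,274.1944 + $2,267.9763 = $3,542.1707

$3,542.17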